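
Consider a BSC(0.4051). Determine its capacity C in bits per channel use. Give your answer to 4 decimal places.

Binary symmetric channel: C = 1 − h₂(ε) where h₂ is the binary entropy function.
h₂(0.4051) = −0.4051·log₂0.4051 − 0.5949·log₂0.5949 = 0.9739.
C = 1 − 0.9739 = 0.0261 bits per channel use.

0.0261 bits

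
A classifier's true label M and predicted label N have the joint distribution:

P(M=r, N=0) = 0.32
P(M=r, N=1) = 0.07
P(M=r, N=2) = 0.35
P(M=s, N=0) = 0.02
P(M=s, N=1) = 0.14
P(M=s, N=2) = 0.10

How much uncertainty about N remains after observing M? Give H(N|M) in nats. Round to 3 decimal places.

Marginals: p(M) = (0.7400, 0.2600), p(N) = (0.3400, 0.2100, 0.4500).
H(N|M) = Σ p(M) · H(N|M=·).
  M=r: p=0.7400, H(N|M=r) = 0.9397
  M=s: p=0.2600, H(N|M=s) = 0.8981
Weighted sum = 0.929 nats.

0.929 nats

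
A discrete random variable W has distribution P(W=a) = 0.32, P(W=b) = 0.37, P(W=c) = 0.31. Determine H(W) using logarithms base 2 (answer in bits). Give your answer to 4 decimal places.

1.5806 bits

H(W) = −Σ p·log₂ p.
  −(0.32)·log₂(0.32) = 0.52603
  −(0.37)·log₂(0.37) = 0.53073
  −(0.31)·log₂(0.31) = 0.52379
Sum: 0.52603 + 0.53073 + 0.52379 = 1.5806 bits.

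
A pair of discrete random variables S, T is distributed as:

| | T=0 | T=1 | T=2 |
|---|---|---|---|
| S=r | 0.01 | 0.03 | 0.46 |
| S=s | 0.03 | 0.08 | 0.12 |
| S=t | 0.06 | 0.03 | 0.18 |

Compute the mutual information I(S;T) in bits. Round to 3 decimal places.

0.143 bits

Marginals: p(S) = (0.5000, 0.2300, 0.2700), p(T) = (0.1000, 0.1400, 0.7600).
I(S;T) = H(S) + H(T) − H(S,T).
H(S) = 1.4977, H(T) = 1.0302, H(S,T) = 2.3845.
I(S;T) = 1.4977 + 1.0302 − 2.3845 = 0.143 bits.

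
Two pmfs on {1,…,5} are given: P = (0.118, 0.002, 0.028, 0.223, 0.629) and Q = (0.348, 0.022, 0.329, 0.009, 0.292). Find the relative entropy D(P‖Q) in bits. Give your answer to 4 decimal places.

D(P‖Q) = Σ p·log₂(p/q).
  0.118·log₂(0.118/0.348) = -0.18412
  0.002·log₂(0.002/0.022) = -0.00692
  0.028·log₂(0.028/0.329) = -0.09953
  0.223·log₂(0.223/0.009) = 1.03271
  0.629·log₂(0.629/0.292) = 0.69636
D(P‖Q) = 1.4385 bits.

1.4385 bits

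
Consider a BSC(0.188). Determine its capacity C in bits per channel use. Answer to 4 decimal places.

Binary symmetric channel: C = 1 − h₂(ε) where h₂ is the binary entropy function.
h₂(0.188) = −0.188·log₂0.188 − 0.812·log₂0.812 = 0.6973.
C = 1 − 0.6973 = 0.3027 bits per channel use.

0.3027 bits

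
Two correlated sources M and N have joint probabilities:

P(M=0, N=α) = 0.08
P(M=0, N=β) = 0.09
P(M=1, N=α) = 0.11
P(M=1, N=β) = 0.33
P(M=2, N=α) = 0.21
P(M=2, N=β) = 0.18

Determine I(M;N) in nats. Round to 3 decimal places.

0.039 nats

Marginals: p(M) = (0.1700, 0.4400, 0.3900), p(N) = (0.4000, 0.6000).
I(M;N) = H(M) + H(N) − H(M,N).
H(M) = 1.0297, H(N) = 0.6730, H(M,N) = 1.6638.
I(M;N) = 1.0297 + 0.6730 − 1.6638 = 0.039 nats.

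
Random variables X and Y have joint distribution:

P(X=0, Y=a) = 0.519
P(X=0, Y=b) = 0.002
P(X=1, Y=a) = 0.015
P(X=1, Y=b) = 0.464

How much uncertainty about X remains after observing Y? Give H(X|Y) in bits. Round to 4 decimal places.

Marginals: p(X) = (0.5210, 0.4790), p(Y) = (0.5340, 0.4660).
H(X|Y) = Σ p(Y) · H(X|Y=·).
  Y=a: p=0.5340, H(X|Y=a) = 0.1847
  Y=b: p=0.4660, H(X|Y=b) = 0.0399
Weighted sum = 0.1172 bits.

0.1172 bits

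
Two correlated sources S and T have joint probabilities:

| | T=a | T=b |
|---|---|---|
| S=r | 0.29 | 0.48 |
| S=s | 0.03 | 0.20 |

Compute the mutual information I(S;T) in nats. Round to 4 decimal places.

0.0278 nats

Marginals: p(S) = (0.7700, 0.2300), p(T) = (0.3200, 0.6800).
I(S;T) = Σ p(x,y)·ln[p(x,y)/(p(x)p(y))].
  (r,a): 0.29·ln(1.1769) = 0.04725
  (r,b): 0.48·ln(0.9167) = -0.04173
  (s,a): 0.03·ln(0.4076) = -0.02692
  (s,b): 0.20·ln(1.2788) = 0.04918
Sum = 0.0278 nats.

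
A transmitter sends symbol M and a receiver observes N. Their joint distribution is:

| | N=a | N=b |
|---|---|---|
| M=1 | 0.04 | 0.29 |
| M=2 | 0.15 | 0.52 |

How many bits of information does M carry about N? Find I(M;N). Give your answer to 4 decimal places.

0.0116 bits

Marginals: p(M) = (0.3300, 0.6700), p(N) = (0.1900, 0.8100).
I(M;N) = H(M) + H(N) − H(M,N).
H(M) = 0.9149, H(N) = 0.7015, H(M,N) = 1.6048.
I(M;N) = 0.9149 + 0.7015 − 1.6048 = 0.0116 bits.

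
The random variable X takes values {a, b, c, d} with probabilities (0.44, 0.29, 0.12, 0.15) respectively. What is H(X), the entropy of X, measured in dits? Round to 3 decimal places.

H(X) = −Σ p·log₁₀ p.
  −(0.44)·log₁₀(0.44) = 0.1569
  −(0.29)·log₁₀(0.29) = 0.1559
  −(0.12)·log₁₀(0.12) = 0.1105
  −(0.15)·log₁₀(0.15) = 0.1236
Sum: 0.1569 + 0.1559 + 0.1105 + 0.1236 = 0.547 dits.

0.547 dits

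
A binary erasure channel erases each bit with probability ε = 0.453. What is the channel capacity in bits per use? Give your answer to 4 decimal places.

Binary erasure channel: capacity C = 1 − ε.
C = 1 − 0.453 = 0.5470 bits per channel use.

0.5470 bits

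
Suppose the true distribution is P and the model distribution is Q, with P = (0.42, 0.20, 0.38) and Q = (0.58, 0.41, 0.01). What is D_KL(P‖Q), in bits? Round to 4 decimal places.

1.5915 bits

D(P‖Q) = Σ p·log₂(p/q).
  0.42·log₂(0.42/0.58) = -0.19558
  0.20·log₂(0.20/0.41) = -0.20712
  0.38·log₂(0.38/0.01) = 1.99421
D(P‖Q) = 1.5915 bits.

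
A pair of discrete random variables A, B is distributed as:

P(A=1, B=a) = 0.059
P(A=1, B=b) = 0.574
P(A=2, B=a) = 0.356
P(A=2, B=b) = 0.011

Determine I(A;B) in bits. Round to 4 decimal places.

Marginals: p(A) = (0.6330, 0.3670), p(B) = (0.4150, 0.5850).
I(A;B) = H(A) + H(B) − H(A,B).
H(A) = 0.9483, H(B) = 0.9791, H(A,B) = 1.3026.
I(A;B) = 0.9483 + 0.9791 − 1.3026 = 0.6248 bits.

0.6248 bits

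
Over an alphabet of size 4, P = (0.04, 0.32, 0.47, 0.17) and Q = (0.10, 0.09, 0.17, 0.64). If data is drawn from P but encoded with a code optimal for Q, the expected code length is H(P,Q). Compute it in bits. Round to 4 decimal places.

H(P,Q) = −Σ p·log₂ q.
  −0.04·log₂(0.10) = 0.13288
  −0.32·log₂(0.09) = 1.11166
  −0.47·log₂(0.17) = 1.20150
  −0.17·log₂(0.64) = 0.10946
H(P,Q) = 2.5555 bits.

2.5555 bits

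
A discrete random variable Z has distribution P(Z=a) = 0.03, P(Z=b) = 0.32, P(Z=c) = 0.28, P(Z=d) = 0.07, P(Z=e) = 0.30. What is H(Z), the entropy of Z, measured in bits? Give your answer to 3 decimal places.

H(Z) = −Σ p·log₂ p.
  −(0.03)·log₂(0.03) = 0.1518
  −(0.32)·log₂(0.32) = 0.5260
  −(0.28)·log₂(0.28) = 0.5142
  −(0.07)·log₂(0.07) = 0.2686
  −(0.30)·log₂(0.30) = 0.5211
Sum: 0.1518 + 0.5260 + 0.5142 + 0.2686 + 0.5211 = 1.982 bits.

1.982 bits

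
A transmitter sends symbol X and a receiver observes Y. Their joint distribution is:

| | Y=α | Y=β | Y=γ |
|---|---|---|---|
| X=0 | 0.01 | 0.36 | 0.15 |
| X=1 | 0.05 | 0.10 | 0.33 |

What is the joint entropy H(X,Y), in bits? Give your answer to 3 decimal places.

H(X,Y) = −Σ p(x,y)·log₂ p(x,y) over all 6 cells.
  cell (0,α): −0.01·log₂0.01 = 0.0664
  cell (0,β): −0.36·log₂0.36 = 0.5306
  cell (0,γ): −0.15·log₂0.15 = 0.4105
  cell (1,α): −0.05·log₂0.05 = 0.2161
  cell (1,β): −0.10·log₂0.10 = 0.3322
  cell (1,γ): −0.33·log₂0.33 = 0.5278
Sum = 2.084 bits.

2.084 bits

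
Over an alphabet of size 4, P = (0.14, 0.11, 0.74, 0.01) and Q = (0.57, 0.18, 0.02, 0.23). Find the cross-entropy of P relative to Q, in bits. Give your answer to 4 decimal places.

H(P,Q) = −Σ p·log₂ q.
  −0.14·log₂(0.57) = 0.11354
  −0.11·log₂(0.18) = 0.27213
  −0.74·log₂(0.02) = 4.17645
  −0.01·log₂(0.23) = 0.02120
H(P,Q) = 4.5833 bits.

4.5833 bits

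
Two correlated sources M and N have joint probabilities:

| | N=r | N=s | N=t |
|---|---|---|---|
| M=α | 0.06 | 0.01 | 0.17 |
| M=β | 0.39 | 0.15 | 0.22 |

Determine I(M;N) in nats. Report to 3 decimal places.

0.070 nats

Marginals: p(M) = (0.2400, 0.7600), p(N) = (0.4500, 0.1600, 0.3900).
I(M;N) = H(M) + H(N) − H(M,N).
H(M) = 0.5511, H(N) = 1.0198, H(M,N) = 1.5010.
I(M;N) = 0.5511 + 1.0198 − 1.5010 = 0.070 nats.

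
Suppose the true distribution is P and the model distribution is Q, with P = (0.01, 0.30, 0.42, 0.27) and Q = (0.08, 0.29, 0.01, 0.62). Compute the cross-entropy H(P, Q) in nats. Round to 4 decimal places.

H(P,Q) = −Σ p·ln q.
  −0.01·ln(0.08) = 0.02526
  −0.30·ln(0.29) = 0.37136
  −0.42·ln(0.01) = 1.93417
  −0.27·ln(0.62) = 0.12907
H(P,Q) = 2.4599 nats.

2.4599 nats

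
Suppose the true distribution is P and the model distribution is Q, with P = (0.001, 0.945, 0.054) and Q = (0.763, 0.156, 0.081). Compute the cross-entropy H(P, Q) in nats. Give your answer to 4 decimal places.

H(P,Q) = −Σ p·ln q.
  −0.001·ln(0.763) = 0.00027
  −0.945·ln(0.156) = 1.75571
  −0.054·ln(0.081) = 0.13572
H(P,Q) = 1.8917 nats.

1.8917 nats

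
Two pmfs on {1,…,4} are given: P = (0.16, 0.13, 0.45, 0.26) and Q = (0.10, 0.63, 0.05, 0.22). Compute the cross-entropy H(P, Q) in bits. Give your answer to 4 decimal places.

H(P,Q) = −Σ p·log₂ q.
  −0.16·log₂(0.10) = 0.53151
  −0.13·log₂(0.63) = 0.08665
  −0.45·log₂(0.05) = 1.94487
  −0.26·log₂(0.22) = 0.56795
H(P,Q) = 3.1310 bits.

3.1310 bits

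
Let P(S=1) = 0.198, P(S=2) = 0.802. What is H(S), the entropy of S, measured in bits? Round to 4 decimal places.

H(S) = −Σ p·log₂ p.
  −(0.198)·log₂(0.198) = 0.46261
  −(0.802)·log₂(0.802) = 0.25530
Sum: 0.46261 + 0.25530 = 0.7179 bits.

0.7179 bits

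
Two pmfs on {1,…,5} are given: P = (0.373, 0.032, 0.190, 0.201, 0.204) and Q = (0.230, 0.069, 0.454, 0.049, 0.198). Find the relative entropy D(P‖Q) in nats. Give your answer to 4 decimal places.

D(P‖Q) = Σ p·ln(p/q).
  0.373·ln(0.373/0.230) = 0.18035
  0.032·ln(0.032/0.069) = -0.02459
  0.190·ln(0.190/0.454) = -0.16550
  0.201·ln(0.201/0.049) = 0.28371
  0.204·ln(0.204/0.198) = 0.00609
D(P‖Q) = 0.2801 nats.

0.2801 nats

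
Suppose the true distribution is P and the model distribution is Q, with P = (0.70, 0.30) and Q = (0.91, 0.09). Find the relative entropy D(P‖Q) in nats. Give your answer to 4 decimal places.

0.1775 nats

D(P‖Q) = Σ p·ln(p/q).
  0.70·ln(0.70/0.91) = -0.18365
  0.30·ln(0.30/0.09) = 0.36119
D(P‖Q) = 0.1775 nats.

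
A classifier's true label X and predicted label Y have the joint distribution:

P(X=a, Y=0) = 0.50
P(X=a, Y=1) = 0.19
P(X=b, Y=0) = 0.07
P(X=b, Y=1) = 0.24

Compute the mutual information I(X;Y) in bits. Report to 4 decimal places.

Marginals: p(X) = (0.6900, 0.3100), p(Y) = (0.5700, 0.4300).
I(X;Y) = Σ p(x,y)·log₂[p(x,y)/(p(x)p(y))].
  (a,0): 0.50·log₂(1.2713) = 0.17315
  (a,1): 0.19·log₂(0.6404) = -0.12217
  (b,0): 0.07·log₂(0.3962) = -0.09351
  (b,1): 0.24·log₂(1.8005) = 0.20361
Sum = 0.1611 bits.

0.1611 bits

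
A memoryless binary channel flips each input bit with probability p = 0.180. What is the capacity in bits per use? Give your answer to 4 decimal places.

0.3199 bits

Binary symmetric channel: C = 1 − h₂(ε) where h₂ is the binary entropy function.
h₂(0.180) = −0.180·log₂0.180 − 0.820·log₂0.820 = 0.6801.
C = 1 − 0.6801 = 0.3199 bits per channel use.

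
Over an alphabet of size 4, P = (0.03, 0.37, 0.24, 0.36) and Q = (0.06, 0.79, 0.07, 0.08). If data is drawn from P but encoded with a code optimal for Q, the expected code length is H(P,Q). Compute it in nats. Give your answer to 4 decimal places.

1.7191 nats

H(P,Q) = −Σ p·ln q.
  −0.03·ln(0.06) = 0.08440
  −0.37·ln(0.79) = 0.08722
  −0.24·ln(0.07) = 0.63822
  −0.36·ln(0.08) = 0.90926
H(P,Q) = 1.7191 nats.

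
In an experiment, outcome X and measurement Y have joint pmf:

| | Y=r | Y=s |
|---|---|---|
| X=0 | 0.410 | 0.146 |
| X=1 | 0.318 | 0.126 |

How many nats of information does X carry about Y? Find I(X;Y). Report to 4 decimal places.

Marginals: p(X) = (0.5560, 0.4440), p(Y) = (0.7280, 0.2720).
I(X;Y) = Σ p(x,y)·ln[p(x,y)/(p(x)p(y))].
  (0,r): 0.410·ln(1.0129) = 0.00527
  (0,s): 0.146·ln(0.9654) = -0.00514
  (1,r): 0.318·ln(0.9838) = -0.00519
  (1,s): 0.126·ln(1.0433) = 0.00534
Sum = 0.0003 nats.

0.0003 nats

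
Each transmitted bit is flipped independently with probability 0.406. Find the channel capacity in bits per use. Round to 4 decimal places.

0.0256 bits

Binary symmetric channel: C = 1 − h₂(ε) where h₂ is the binary entropy function.
h₂(0.406) = −0.406·log₂0.406 − 0.594·log₂0.594 = 0.9744.
C = 1 − 0.9744 = 0.0256 bits per channel use.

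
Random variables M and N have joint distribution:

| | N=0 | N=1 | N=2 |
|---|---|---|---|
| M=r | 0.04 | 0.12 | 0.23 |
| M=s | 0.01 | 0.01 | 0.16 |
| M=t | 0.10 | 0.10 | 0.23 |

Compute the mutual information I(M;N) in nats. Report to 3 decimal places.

0.053 nats

Marginals: p(M) = (0.3900, 0.1800, 0.4300), p(N) = (0.1500, 0.2300, 0.6200).
I(M;N) = Σ p(x,y)·ln[p(x,y)/(p(x)p(y))].
  (r,0): 0.04·ln(0.6838) = -0.0152
  (r,1): 0.12·ln(1.3378) = 0.0349
  (r,2): 0.23·ln(0.9512) = -0.0115
  (s,0): 0.01·ln(0.3704) = -0.0099
  (s,1): 0.01·ln(0.2415) = -0.0142
  (s,2): 0.16·ln(1.4337) = 0.0576
  (t,0): 0.10·ln(1.5504) = 0.0439
  (t,1): 0.10·ln(1.0111) = 0.0011
  (t,2): 0.23·ln(0.8627) = -0.0340
Sum = 0.053 nats.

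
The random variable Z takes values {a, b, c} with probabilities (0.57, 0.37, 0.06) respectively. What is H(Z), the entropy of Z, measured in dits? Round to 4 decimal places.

H(Z) = −Σ p·log₁₀ p.
  −(0.57)·log₁₀(0.57) = 0.13915
  −(0.37)·log₁₀(0.37) = 0.15977
  −(0.06)·log₁₀(0.06) = 0.07331
Sum: 0.13915 + 0.15977 + 0.07331 = 0.3722 dits.

0.3722 dits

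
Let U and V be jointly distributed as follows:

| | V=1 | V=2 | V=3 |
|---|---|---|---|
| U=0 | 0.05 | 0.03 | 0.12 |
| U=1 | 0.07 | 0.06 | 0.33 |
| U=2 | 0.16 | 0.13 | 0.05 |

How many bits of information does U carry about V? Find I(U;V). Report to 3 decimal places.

Marginals: p(U) = (0.2000, 0.4600, 0.3400), p(V) = (0.2800, 0.2200, 0.5000).
I(U;V) = H(U) + H(V) − H(U,V).
H(U) = 1.5089, H(V) = 1.4948, H(U,V) = 2.7966.
I(U;V) = 1.5089 + 1.4948 − 2.7966 = 0.207 bits.

0.207 bits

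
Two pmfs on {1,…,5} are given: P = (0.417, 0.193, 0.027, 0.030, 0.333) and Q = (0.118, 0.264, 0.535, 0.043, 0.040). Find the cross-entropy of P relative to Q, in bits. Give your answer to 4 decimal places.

3.3635 bits

H(P,Q) = −Σ p·log₂ q.
  −0.417·log₂(0.118) = 1.28567
  −0.193·log₂(0.264) = 0.37083
  −0.027·log₂(0.535) = 0.02436
  −0.030·log₂(0.043) = 0.13619
  −0.333·log₂(0.040) = 1.54640
H(P,Q) = 3.3635 bits.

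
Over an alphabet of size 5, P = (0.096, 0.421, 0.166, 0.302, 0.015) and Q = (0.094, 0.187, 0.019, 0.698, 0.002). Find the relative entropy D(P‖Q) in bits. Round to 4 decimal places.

0.6935 bits

D(P‖Q) = Σ p·log₂(p/q).
  0.096·log₂(0.096/0.094) = 0.00292
  0.421·log₂(0.421/0.187) = 0.49290
  0.166·log₂(0.166/0.019) = 0.51910
  0.302·log₂(0.302/0.698) = -0.36502
  0.015·log₂(0.015/0.002) = 0.04360
D(P‖Q) = 0.6935 bits.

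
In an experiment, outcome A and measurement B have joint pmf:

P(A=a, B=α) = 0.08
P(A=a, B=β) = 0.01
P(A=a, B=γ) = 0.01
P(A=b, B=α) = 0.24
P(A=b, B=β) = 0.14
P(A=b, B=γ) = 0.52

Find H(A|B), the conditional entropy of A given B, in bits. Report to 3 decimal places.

Chain rule: H(A|B) = H(A,B) − H(B).
Marginals: p(A) = (0.1000, 0.9000), p(B) = (0.3200, 0.1500, 0.5300).
H(A,B) = 1.8062 bits; H(B) = 1.4220 bits.
H(A|B) = 1.8062 − 1.4220 = 0.384 bits.

0.384 bits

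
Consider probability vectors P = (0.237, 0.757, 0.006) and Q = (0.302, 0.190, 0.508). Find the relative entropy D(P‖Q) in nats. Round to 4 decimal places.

0.9624 nats

D(P‖Q) = Σ p·ln(p/q).
  0.237·ln(0.237/0.302) = -0.05744
  0.757·ln(0.757/0.190) = 1.04643
  0.006·ln(0.006/0.508) = -0.02663
D(P‖Q) = 0.9624 nats.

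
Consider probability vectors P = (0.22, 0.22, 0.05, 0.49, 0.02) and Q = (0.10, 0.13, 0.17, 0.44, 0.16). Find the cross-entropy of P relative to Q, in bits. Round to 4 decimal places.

2.1394 bits

H(P,Q) = −Σ p·log₂ q.
  −0.22·log₂(0.10) = 0.73082
  −0.22·log₂(0.13) = 0.64755
  −0.05·log₂(0.17) = 0.12782
  −0.49·log₂(0.44) = 0.58037
  −0.02·log₂(0.16) = 0.05288
H(P,Q) = 2.1394 bits.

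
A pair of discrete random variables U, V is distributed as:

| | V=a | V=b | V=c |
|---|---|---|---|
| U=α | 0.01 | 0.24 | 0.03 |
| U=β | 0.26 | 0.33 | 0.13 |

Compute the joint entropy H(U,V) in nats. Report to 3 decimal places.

1.475 nats

H(U,V) = −Σ p(x,y)·ln p(x,y) over all 6 cells.
  cell (α,a): −0.01·ln0.01 = 0.0461
  cell (α,b): −0.24·ln0.24 = 0.3425
  cell (α,c): −0.03·ln0.03 = 0.1052
  cell (β,a): −0.26·ln0.26 = 0.3502
  cell (β,b): −0.33·ln0.33 = 0.3659
  cell (β,c): −0.13·ln0.13 = 0.2652
Sum = 1.475 nats.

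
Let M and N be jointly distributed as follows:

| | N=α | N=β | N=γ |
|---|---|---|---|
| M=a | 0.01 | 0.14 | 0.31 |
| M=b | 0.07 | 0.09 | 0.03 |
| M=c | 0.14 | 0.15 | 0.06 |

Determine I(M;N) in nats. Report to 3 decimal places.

0.186 nats

Marginals: p(M) = (0.4600, 0.1900, 0.3500), p(N) = (0.2200, 0.3800, 0.4000).
I(M;N) = Σ p(x,y)·ln[p(x,y)/(p(x)p(y))].
  (a,α): 0.01·ln(0.0988) = -0.0231
  (a,β): 0.14·ln(0.8009) = -0.0311
  (a,γ): 0.31·ln(1.6848) = 0.1617
  (b,α): 0.07·ln(1.6746) = 0.0361
  (b,β): 0.09·ln(1.2465) = 0.0198
  (b,γ): 0.03·ln(0.3947) = -0.0279
  (c,α): 0.14·ln(1.8182) = 0.0837
  (c,β): 0.15·ln(1.1278) = 0.0180
  (c,γ): 0.06·ln(0.4286) = -0.0508
Sum = 0.186 nats.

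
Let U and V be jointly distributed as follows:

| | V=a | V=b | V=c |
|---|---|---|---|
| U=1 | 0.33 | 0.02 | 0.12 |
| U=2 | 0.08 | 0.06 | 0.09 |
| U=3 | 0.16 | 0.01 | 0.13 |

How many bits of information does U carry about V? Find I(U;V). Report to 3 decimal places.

Marginals: p(U) = (0.4700, 0.2300, 0.3000), p(V) = (0.5700, 0.0900, 0.3400).
I(U;V) = H(U) + H(V) − H(U,V).
H(U) = 1.5207, H(V) = 1.3041, H(U,V) = 2.7276.
I(U;V) = 1.5207 + 1.3041 − 2.7276 = 0.097 bits.

0.097 bits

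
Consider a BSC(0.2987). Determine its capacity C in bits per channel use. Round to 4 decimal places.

Binary symmetric channel: C = 1 − h₂(ε) where h₂ is the binary entropy function.
h₂(0.2987) = −0.2987·log₂0.2987 − 0.7013·log₂0.7013 = 0.8797.
C = 1 − 0.8797 = 0.1203 bits per channel use.

0.1203 bits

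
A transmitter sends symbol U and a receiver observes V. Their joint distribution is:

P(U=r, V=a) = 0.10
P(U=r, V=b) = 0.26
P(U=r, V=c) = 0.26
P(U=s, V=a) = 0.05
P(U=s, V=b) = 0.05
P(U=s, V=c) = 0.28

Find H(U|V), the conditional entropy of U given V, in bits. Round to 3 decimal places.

0.875 bits

Marginals: p(U) = (0.6200, 0.3800), p(V) = (0.1500, 0.3100, 0.5400).
H(U|V) = Σ p(V) · H(U|V=·).
  V=a: p=0.1500, H(U|V=a) = 0.9183
  V=b: p=0.3100, H(U|V=b) = 0.6374
  V=c: p=0.5400, H(U|V=c) = 0.9990
Weighted sum = 0.875 bits.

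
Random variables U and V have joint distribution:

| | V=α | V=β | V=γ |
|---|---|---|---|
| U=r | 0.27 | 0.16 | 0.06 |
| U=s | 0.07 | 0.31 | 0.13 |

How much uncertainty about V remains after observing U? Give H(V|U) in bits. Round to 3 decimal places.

1.352 bits

Marginals: p(U) = (0.4900, 0.5100), p(V) = (0.3400, 0.4700, 0.1900).
H(V|U) = Σ p(U) · H(V|U=·).
  U=r: p=0.4900, H(V|U=r) = 1.3720
  U=s: p=0.5100, H(V|U=s) = 1.3325
Weighted sum = 1.352 bits.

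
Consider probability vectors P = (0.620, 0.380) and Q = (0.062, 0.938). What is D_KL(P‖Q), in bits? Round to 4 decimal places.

D(P‖Q) = Σ p·log₂(p/q).
  0.620·log₂(0.620/0.062) = 2.05960
  0.380·log₂(0.380/0.938) = -0.49536
D(P‖Q) = 1.5642 bits.

1.5642 bits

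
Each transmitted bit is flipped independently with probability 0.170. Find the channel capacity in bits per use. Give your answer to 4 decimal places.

0.3423 bits

Binary symmetric channel: C = 1 − h₂(ε) where h₂ is the binary entropy function.
h₂(0.170) = −0.170·log₂0.170 − 0.830·log₂0.830 = 0.6577.
C = 1 − 0.6577 = 0.3423 bits per channel use.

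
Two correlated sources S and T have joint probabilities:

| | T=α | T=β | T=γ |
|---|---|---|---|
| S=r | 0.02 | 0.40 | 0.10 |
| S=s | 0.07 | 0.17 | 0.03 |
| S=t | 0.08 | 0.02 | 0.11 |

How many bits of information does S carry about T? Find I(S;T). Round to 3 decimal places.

Marginals: p(S) = (0.5200, 0.2700, 0.2100), p(T) = (0.1700, 0.5900, 0.2400).
I(S;T) = H(S) + H(T) − H(S,T).
H(S) = 1.4734, H(T) = 1.3778, H(S,T) = 2.5834.
I(S;T) = 1.4734 + 1.3778 − 2.5834 = 0.268 bits.

0.268 bits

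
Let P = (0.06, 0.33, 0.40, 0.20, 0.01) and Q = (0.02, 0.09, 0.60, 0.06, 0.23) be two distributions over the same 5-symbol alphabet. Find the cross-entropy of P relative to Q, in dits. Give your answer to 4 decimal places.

H(P,Q) = −Σ p·log₁₀ q.
  −0.06·log₁₀(0.02) = 0.10194
  −0.33·log₁₀(0.09) = 0.34510
  −0.40·log₁₀(0.60) = 0.08874
  −0.20·log₁₀(0.06) = 0.24437
  −0.01·log₁₀(0.23) = 0.00638
H(P,Q) = 0.7865 dits.

0.7865 dits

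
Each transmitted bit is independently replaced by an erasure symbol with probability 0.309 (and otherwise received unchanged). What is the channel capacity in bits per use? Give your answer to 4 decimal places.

0.6910 bits

Binary erasure channel: capacity C = 1 − ε.
C = 1 − 0.309 = 0.6910 bits per channel use.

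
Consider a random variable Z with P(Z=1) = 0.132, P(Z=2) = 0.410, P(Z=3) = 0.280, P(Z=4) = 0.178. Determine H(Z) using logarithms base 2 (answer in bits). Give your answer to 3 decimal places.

1.870 bits

H(Z) = −Σ p·log₂ p.
  −(0.132)·log₂(0.132) = 0.3856
  −(0.410)·log₂(0.410) = 0.5274
  −(0.280)·log₂(0.280) = 0.5142
  −(0.178)·log₂(0.178) = 0.4432
Sum: 0.3856 + 0.5274 + 0.5142 + 0.4432 = 1.870 bits.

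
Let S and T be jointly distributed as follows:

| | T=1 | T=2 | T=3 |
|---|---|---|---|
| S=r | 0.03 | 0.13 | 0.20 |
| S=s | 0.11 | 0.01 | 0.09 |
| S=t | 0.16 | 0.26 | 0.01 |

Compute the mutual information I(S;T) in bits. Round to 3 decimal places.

0.375 bits

Marginals: p(S) = (0.3600, 0.2100, 0.4300), p(T) = (0.3000, 0.4000, 0.3000).
I(S;T) = H(S) + H(T) − H(S,T).
H(S) = 1.5270, H(T) = 1.5710, H(S,T) = 2.7229.
I(S;T) = 1.5270 + 1.5710 − 2.7229 = 0.375 bits.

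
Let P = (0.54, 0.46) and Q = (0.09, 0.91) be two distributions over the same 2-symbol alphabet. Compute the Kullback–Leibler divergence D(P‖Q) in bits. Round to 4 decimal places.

0.9431 bits

D(P‖Q) = Σ p·log₂(p/q).
  0.54·log₂(0.54/0.09) = 1.39588
  0.46·log₂(0.46/0.91) = -0.45275
D(P‖Q) = 0.9431 bits.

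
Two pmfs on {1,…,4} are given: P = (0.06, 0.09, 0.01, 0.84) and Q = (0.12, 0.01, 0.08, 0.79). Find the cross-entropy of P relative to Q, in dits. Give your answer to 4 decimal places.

H(P,Q) = −Σ p·log₁₀ q.
  −0.06·log₁₀(0.12) = 0.05525
  −0.09·log₁₀(0.01) = 0.18000
  −0.01·log₁₀(0.08) = 0.01097
  −0.84·log₁₀(0.79) = 0.08599
H(P,Q) = 0.3322 dits.

0.3322 dits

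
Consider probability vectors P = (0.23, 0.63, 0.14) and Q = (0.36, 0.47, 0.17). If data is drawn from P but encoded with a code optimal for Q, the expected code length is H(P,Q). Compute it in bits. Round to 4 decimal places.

1.3831 bits

H(P,Q) = −Σ p·log₂ q.
  −0.23·log₂(0.36) = 0.33900
  −0.63·log₂(0.47) = 0.68624
  −0.14·log₂(0.17) = 0.35790
H(P,Q) = 1.3831 bits.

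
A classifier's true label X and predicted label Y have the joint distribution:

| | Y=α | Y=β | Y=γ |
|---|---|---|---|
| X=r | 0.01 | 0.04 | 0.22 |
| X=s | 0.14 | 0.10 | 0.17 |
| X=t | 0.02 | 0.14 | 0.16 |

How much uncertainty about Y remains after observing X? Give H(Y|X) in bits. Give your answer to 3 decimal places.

1.266 bits

Marginals: p(X) = (0.2700, 0.4100, 0.3200), p(Y) = (0.1700, 0.2800, 0.5500).
H(Y|X) = Σ p(X) · H(Y|X=·).
  X=r: p=0.2700, H(Y|X=r) = 0.8250
  X=s: p=0.4100, H(Y|X=s) = 1.5525
  X=t: p=0.3200, H(Y|X=t) = 1.2718
Weighted sum = 1.266 bits.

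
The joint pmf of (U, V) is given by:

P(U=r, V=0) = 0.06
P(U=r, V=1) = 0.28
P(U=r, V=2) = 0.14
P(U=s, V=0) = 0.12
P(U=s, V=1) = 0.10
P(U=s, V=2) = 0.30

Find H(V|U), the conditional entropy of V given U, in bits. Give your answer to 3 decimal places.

1.376 bits

Chain rule: H(V|U) = H(U,V) − H(U).
Marginals: p(U) = (0.4800, 0.5200), p(V) = (0.1800, 0.3800, 0.4400).
H(U,V) = 2.3752 bits; H(U) = 0.9988 bits.
H(V|U) = 2.3752 − 0.9988 = 1.376 bits.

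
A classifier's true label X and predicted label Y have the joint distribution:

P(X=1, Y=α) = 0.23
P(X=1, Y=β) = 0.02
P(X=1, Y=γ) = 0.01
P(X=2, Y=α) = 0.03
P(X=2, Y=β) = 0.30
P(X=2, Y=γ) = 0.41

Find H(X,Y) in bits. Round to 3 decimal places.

H(X,Y) = −Σ p(x,y)·log₂ p(x,y) over all 6 cells.
  cell (1,α): −0.23·log₂0.23 = 0.4877
  cell (1,β): −0.02·log₂0.02 = 0.1129
  cell (1,γ): −0.01·log₂0.01 = 0.0664
  cell (2,α): −0.03·log₂0.03 = 0.1518
  cell (2,β): −0.30·log₂0.30 = 0.5211
  cell (2,γ): −0.41·log₂0.41 = 0.5274
Sum = 1.867 bits.

1.867 bits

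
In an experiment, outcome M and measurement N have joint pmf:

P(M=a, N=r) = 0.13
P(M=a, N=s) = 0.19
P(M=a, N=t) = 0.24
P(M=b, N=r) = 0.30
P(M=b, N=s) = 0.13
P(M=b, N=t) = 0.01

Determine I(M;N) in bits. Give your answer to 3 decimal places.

Marginals: p(M) = (0.5600, 0.4400), p(N) = (0.4300, 0.3200, 0.2500).
I(M;N) = H(M) + H(N) − H(M,N).
H(M) = 0.9896, H(N) = 1.5496, H(M,N) = 2.3022.
I(M;N) = 0.9896 + 1.5496 − 2.3022 = 0.237 bits.

0.237 bits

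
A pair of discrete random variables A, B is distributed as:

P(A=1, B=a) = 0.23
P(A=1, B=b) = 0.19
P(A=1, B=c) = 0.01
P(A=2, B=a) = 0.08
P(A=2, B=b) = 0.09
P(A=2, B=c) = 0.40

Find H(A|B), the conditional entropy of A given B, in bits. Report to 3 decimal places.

Marginals: p(A) = (0.4300, 0.5700), p(B) = (0.3100, 0.2800, 0.4100).
H(A|B) = Σ p(B) · H(A|B=·).
  B=a: p=0.3100, H(A|B=a) = 0.8238
  B=b: p=0.2800, H(A|B=b) = 0.9059
  B=c: p=0.4100, H(A|B=c) = 0.1654
Weighted sum = 0.577 bits.

0.577 bits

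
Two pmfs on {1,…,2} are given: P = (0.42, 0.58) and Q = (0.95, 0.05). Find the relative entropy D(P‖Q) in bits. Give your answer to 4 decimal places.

1.5563 bits

D(P‖Q) = Σ p·log₂(p/q).
  0.42·log₂(0.42/0.95) = -0.49457
  0.58·log₂(0.58/0.05) = 2.05091
D(P‖Q) = 1.5563 bits.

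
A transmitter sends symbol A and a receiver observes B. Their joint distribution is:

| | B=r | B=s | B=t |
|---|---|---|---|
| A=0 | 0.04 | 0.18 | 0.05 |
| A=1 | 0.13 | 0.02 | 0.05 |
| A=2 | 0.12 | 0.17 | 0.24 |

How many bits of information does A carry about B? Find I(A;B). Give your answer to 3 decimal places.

0.183 bits

Marginals: p(A) = (0.2700, 0.2000, 0.5300), p(B) = (0.2900, 0.3700, 0.3400).
I(A;B) = Σ p(x,y)·log₂[p(x,y)/(p(x)p(y))].
  (0,r): 0.04·log₂(0.5109) = -0.0388
  (0,s): 0.18·log₂(1.8018) = 0.1529
  (0,t): 0.05·log₂(0.5447) = -0.0438
  (1,r): 0.13·log₂(2.2414) = 0.1514
  (1,s): 0.02·log₂(0.2703) = -0.0378
  (1,t): 0.05·log₂(0.7353) = -0.0222
  (2,r): 0.12·log₂(0.7807) = -0.0428
  (2,s): 0.17·log₂(0.8669) = -0.0350
  (2,t): 0.24·log₂(1.3319) = 0.0992
Sum = 0.183 bits.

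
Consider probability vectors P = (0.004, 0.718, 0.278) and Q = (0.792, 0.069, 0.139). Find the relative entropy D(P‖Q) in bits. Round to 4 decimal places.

D(P‖Q) = Σ p·log₂(p/q).
  0.004·log₂(0.004/0.792) = -0.03052
  0.718·log₂(0.718/0.069) = 2.42635
  0.278·log₂(0.278/0.139) = 0.27800
D(P‖Q) = 2.6738 bits.

2.6738 bits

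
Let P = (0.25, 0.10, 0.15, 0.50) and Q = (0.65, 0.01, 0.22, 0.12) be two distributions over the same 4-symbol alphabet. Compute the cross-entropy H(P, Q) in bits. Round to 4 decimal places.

2.6769 bits

H(P,Q) = −Σ p·log₂ q.
  −0.25·log₂(0.65) = 0.15537
  −0.10·log₂(0.01) = 0.66439
  −0.15·log₂(0.22) = 0.32766
  −0.50·log₂(0.12) = 1.52945
H(P,Q) = 2.6769 bits.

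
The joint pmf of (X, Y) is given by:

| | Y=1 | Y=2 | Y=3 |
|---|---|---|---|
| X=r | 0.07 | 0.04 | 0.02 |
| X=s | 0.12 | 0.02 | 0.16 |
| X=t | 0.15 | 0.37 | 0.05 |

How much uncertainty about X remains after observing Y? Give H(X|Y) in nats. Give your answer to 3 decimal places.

Chain rule: H(X|Y) = H(X,Y) − H(Y).
Marginals: p(X) = (0.1300, 0.3000, 0.5700), p(Y) = (0.3400, 0.4300, 0.2300).
H(X,Y) = 1.8213 nats; H(Y) = 1.0677 nats.
H(X|Y) = 1.8213 − 1.0677 = 0.754 nats.

0.754 nats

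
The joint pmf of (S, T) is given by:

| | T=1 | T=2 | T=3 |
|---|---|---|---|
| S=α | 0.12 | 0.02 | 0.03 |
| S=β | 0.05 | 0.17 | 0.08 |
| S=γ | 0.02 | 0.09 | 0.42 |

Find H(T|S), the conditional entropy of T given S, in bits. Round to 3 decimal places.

1.084 bits

Chain rule: H(T|S) = H(S,T) − H(S).
Marginals: p(S) = (0.1700, 0.3000, 0.5300), p(T) = (0.1900, 0.2800, 0.5300).
H(S,T) = 2.5251 bits; H(S) = 1.4411 bits.
H(T|S) = 2.5251 − 1.4411 = 1.084 bits.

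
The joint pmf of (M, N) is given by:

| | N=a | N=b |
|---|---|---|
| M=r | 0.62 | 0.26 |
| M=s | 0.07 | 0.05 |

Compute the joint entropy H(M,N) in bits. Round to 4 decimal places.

H(M,N) = −Σ p(x,y)·log₂ p(x,y) over all 4 cells.
  cell (r,a): −0.62·log₂0.62 = 0.42759
  cell (r,b): −0.26·log₂0.26 = 0.50529
  cell (s,a): −0.07·log₂0.07 = 0.26856
  cell (s,b): −0.05·log₂0.05 = 0.21610
Sum = 1.4175 bits.

1.4175 bits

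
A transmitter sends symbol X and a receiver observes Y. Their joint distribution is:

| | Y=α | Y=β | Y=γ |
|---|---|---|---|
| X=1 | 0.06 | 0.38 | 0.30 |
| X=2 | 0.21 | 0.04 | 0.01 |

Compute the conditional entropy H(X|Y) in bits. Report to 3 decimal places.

0.461 bits

Marginals: p(X) = (0.7400, 0.2600), p(Y) = (0.2700, 0.4200, 0.3100).
H(X|Y) = Σ p(Y) · H(X|Y=·).
  Y=α: p=0.2700, H(X|Y=α) = 0.7642
  Y=β: p=0.4200, H(X|Y=β) = 0.4537
  Y=γ: p=0.3100, H(X|Y=γ) = 0.2056
Weighted sum = 0.461 bits.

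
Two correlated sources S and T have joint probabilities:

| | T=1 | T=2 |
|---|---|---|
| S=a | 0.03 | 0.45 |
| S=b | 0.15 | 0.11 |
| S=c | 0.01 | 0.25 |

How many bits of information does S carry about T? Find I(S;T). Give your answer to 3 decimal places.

0.223 bits

Marginals: p(S) = (0.4800, 0.2600, 0.2600), p(T) = (0.1900, 0.8100).
I(S;T) = H(S) + H(T) − H(S,T).
H(S) = 1.5188, H(T) = 0.7015, H(S,T) = 1.9974.
I(S;T) = 1.5188 + 0.7015 − 1.9974 = 0.223 bits.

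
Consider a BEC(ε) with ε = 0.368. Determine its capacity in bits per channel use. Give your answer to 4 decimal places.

Binary erasure channel: capacity C = 1 − ε.
C = 1 − 0.368 = 0.6320 bits per channel use.

0.6320 bits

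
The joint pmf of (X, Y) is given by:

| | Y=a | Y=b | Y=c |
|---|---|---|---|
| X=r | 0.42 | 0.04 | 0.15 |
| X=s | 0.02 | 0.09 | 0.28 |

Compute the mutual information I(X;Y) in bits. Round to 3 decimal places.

0.330 bits

Marginals: p(X) = (0.6100, 0.3900), p(Y) = (0.4400, 0.1300, 0.4300).
I(X;Y) = H(X) + H(Y) − H(X,Y).
H(X) = 0.9648, H(Y) = 1.4274, H(X,Y) = 2.0617.
I(X;Y) = 0.9648 + 1.4274 − 2.0617 = 0.330 bits.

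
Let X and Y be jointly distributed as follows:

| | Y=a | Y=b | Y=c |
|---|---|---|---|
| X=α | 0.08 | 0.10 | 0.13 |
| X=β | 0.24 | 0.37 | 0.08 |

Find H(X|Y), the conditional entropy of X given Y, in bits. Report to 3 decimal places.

Chain rule: H(X|Y) = H(X,Y) − H(Y).
Marginals: p(X) = (0.3100, 0.6900), p(Y) = (0.3200, 0.4700, 0.2100).
H(X,Y) = 2.3227 bits; H(Y) = 1.5108 bits.
H(X|Y) = 2.3227 − 1.5108 = 0.812 bits.

0.812 bits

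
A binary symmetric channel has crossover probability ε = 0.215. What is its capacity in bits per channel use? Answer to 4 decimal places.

Binary symmetric channel: C = 1 − h₂(ε) where h₂ is the binary entropy function.
h₂(0.215) = −0.215·log₂0.215 − 0.785·log₂0.785 = 0.7509.
C = 1 − 0.7509 = 0.2491 bits per channel use.

0.2491 bits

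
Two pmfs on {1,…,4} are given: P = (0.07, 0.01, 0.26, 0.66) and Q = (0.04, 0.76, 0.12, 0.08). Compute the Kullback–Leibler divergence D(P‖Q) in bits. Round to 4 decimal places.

D(P‖Q) = Σ p·log₂(p/q).
  0.07·log₂(0.07/0.04) = 0.05651
  0.01·log₂(0.01/0.76) = -0.06248
  0.26·log₂(0.26/0.12) = 0.29002
  0.66·log₂(0.66/0.08) = 2.00930
D(P‖Q) = 2.2934 bits.

2.2934 bits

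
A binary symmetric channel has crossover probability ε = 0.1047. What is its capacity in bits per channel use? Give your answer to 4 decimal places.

Binary symmetric channel: C = 1 − h₂(ε) where h₂ is the binary entropy function.
h₂(0.1047) = −0.1047·log₂0.1047 − 0.8953·log₂0.8953 = 0.4837.
C = 1 − 0.4837 = 0.5163 bits per channel use.

0.5163 bits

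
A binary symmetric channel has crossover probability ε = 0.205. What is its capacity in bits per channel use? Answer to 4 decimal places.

Binary symmetric channel: C = 1 − h₂(ε) where h₂ is the binary entropy function.
h₂(0.205) = −0.205·log₂0.205 − 0.795·log₂0.795 = 0.7318.
C = 1 − 0.7318 = 0.2682 bits per channel use.

0.2682 bits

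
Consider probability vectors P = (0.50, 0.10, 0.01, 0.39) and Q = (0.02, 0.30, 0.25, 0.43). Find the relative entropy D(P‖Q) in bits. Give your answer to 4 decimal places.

D(P‖Q) = Σ p·log₂(p/q).
  0.50·log₂(0.50/0.02) = 2.32193
  0.10·log₂(0.10/0.30) = -0.15850
  0.01·log₂(0.01/0.25) = -0.04644
  0.39·log₂(0.39/0.43) = -0.05494
D(P‖Q) = 2.0621 bits.

2.0621 bits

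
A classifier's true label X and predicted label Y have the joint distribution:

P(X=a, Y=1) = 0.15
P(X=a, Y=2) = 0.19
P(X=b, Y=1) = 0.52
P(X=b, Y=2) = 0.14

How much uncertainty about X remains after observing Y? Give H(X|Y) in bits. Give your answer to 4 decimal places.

0.8385 bits

Marginals: p(X) = (0.3400, 0.6600), p(Y) = (0.6700, 0.3300).
H(X|Y) = Σ p(Y) · H(X|Y=·).
  Y=1: p=0.6700, H(X|Y=1) = 0.7672
  Y=2: p=0.3300, H(X|Y=2) = 0.9834
Weighted sum = 0.8385 bits.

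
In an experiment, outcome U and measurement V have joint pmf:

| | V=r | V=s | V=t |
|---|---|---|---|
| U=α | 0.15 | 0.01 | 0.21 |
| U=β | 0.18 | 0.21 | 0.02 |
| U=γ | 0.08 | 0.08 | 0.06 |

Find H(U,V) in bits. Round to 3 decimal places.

H(U,V) = −Σ p(x,y)·log₂ p(x,y) over all 9 cells.
  cell (α,r): −0.15·log₂0.15 = 0.4105
  cell (α,s): −0.01·log₂0.01 = 0.0664
  cell (α,t): −0.21·log₂0.21 = 0.4728
  cell (β,r): −0.18·log₂0.18 = 0.4453
  cell (β,s): −0.21·log₂0.21 = 0.4728
  cell (β,t): −0.02·log₂0.02 = 0.1129
  cell (γ,r): −0.08·log₂0.08 = 0.2915
  cell (γ,s): −0.08·log₂0.08 = 0.2915
  cell (γ,t): −0.06·log₂0.06 = 0.2435
Sum = 2.807 bits.

2.807 bits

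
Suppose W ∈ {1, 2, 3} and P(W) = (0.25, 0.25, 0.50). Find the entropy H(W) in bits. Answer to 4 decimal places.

H(W) = −Σ p·log₂ p.
  −(0.25)·log₂(0.25) = 0.50000
  −(0.25)·log₂(0.25) = 0.50000
  −(0.50)·log₂(0.50) = 0.50000
Sum: 0.50000 + 0.50000 + 0.50000 = 1.5000 bits.

1.5000 bits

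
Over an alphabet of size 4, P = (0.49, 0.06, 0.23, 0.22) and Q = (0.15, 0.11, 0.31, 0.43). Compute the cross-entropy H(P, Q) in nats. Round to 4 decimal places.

1.5171 nats

H(P,Q) = −Σ p·ln q.
  −0.49·ln(0.15) = 0.92959
  −0.06·ln(0.11) = 0.13244
  −0.23·ln(0.31) = 0.26937
  −0.22·ln(0.43) = 0.18567
H(P,Q) = 1.5171 nats.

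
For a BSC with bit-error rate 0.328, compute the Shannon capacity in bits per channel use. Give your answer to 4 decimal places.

0.0871 bits

Binary symmetric channel: C = 1 − h₂(ε) where h₂ is the binary entropy function.
h₂(0.328) = −0.328·log₂0.328 − 0.672·log₂0.672 = 0.9129.
C = 1 − 0.9129 = 0.0871 bits per channel use.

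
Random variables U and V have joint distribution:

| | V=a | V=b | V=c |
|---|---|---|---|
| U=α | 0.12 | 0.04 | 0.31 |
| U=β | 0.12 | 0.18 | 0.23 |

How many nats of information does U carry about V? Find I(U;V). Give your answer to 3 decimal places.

Marginals: p(U) = (0.4700, 0.5300), p(V) = (0.2400, 0.2200, 0.5400).
I(U;V) = H(U) + H(V) − H(U,V).
H(U) = 0.6913, H(V) = 1.0084, H(U,V) = 1.6474.
I(U;V) = 0.6913 + 1.0084 − 1.6474 = 0.052 nats.

0.052 nats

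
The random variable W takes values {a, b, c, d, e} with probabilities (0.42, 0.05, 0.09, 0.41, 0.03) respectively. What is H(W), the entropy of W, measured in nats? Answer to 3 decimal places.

1.202 nats

H(W) = −Σ p·ln p.
  −(0.42)·ln(0.42) = 0.3644
  −(0.05)·ln(0.05) = 0.1498
  −(0.09)·ln(0.09) = 0.2167
  −(0.41)·ln(0.41) = 0.3656
  −(0.03)·ln(0.03) = 0.1052
Sum: 0.3644 + 0.1498 + 0.2167 + 0.3656 + 0.1052 = 1.202 nats.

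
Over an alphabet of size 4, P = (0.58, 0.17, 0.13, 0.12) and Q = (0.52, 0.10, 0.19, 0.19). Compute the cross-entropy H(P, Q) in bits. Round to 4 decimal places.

1.7109 bits

H(P,Q) = −Σ p·log₂ q.
  −0.58·log₂(0.52) = 0.54718
  −0.17·log₂(0.10) = 0.56473
  −0.13·log₂(0.19) = 0.31147
  −0.12·log₂(0.19) = 0.28751
H(P,Q) = 1.7109 bits.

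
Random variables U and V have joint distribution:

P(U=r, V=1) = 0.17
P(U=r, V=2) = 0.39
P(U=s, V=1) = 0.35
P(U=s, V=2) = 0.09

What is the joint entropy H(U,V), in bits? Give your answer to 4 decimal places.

1.8071 bits

H(U,V) = −Σ p(x,y)·log₂ p(x,y) over all 4 cells.
  cell (r,1): −0.17·log₂0.17 = 0.43459
  cell (r,2): −0.39·log₂0.39 = 0.52980
  cell (s,1): −0.35·log₂0.35 = 0.53010
  cell (s,2): −0.09·log₂0.09 = 0.31265
Sum = 1.8071 bits.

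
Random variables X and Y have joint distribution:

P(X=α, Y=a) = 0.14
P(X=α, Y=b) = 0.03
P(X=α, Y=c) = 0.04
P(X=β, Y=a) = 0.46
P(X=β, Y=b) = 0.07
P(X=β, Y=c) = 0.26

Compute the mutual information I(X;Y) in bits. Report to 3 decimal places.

Marginals: p(X) = (0.2100, 0.7900), p(Y) = (0.6000, 0.1000, 0.3000).
I(X;Y) = Σ p(x,y)·log₂[p(x,y)/(p(x)p(y))].
  (α,a): 0.14·log₂(1.1111) = 0.0213
  (α,b): 0.03·log₂(1.4286) = 0.0154
  (α,c): 0.04·log₂(0.6349) = -0.0262
  (β,a): 0.46·log₂(0.9705) = -0.0199
  (β,b): 0.07·log₂(0.8861) = -0.0122
  (β,c): 0.26·log₂(1.0970) = 0.0347
Sum = 0.013 bits.

0.013 bits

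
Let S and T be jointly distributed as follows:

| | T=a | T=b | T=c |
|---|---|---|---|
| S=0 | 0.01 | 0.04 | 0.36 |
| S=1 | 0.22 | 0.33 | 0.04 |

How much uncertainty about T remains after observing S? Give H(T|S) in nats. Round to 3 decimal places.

0.693 nats

Chain rule: H(T|S) = H(S,T) − H(S).
Marginals: p(S) = (0.4100, 0.5900), p(T) = (0.2300, 0.3700, 0.4000).
H(S,T) = 1.3703 nats; H(S) = 0.6769 nats.
H(T|S) = 1.3703 − 0.6769 = 0.693 nats.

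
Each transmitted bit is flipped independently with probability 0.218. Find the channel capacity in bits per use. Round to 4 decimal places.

Binary symmetric channel: C = 1 − h₂(ε) where h₂ is the binary entropy function.
h₂(0.218) = −0.218·log₂0.218 − 0.782·log₂0.782 = 0.7565.
C = 1 − 0.7565 = 0.2435 bits per channel use.

0.2435 bits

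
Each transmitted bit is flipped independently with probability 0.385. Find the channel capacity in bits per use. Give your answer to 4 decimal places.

0.0385 bits

Binary symmetric channel: C = 1 − h₂(ε) where h₂ is the binary entropy function.
h₂(0.385) = −0.385·log₂0.385 − 0.615·log₂0.615 = 0.9615.
C = 1 − 0.9615 = 0.0385 bits per channel use.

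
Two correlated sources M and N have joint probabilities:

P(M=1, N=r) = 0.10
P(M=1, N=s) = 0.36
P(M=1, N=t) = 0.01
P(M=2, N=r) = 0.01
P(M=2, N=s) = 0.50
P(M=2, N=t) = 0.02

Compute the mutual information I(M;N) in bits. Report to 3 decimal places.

0.078 bits

Marginals: p(M) = (0.4700, 0.5300), p(N) = (0.1100, 0.8600, 0.0300).
I(M;N) = H(M) + H(N) − H(M,N).
H(M) = 0.9974, H(N) = 0.6892, H(M,N) = 1.6086.
I(M;N) = 0.9974 + 0.6892 − 1.6086 = 0.078 bits.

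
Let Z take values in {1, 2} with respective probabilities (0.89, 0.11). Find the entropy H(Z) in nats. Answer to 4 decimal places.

H(Z) = −Σ p·ln p.
  −(0.89)·ln(0.89) = 0.10372
  −(0.11)·ln(0.11) = 0.24280
Sum: 0.10372 + 0.24280 = 0.3465 nats.

0.3465 nats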